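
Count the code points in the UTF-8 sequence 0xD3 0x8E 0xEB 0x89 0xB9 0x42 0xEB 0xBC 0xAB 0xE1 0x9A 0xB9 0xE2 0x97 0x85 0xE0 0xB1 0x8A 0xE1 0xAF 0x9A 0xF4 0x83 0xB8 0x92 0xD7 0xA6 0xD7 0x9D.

11

Byte at offset 0: 0xD3 = 11010011 → 2-byte char (#1). Advance 2.
Byte at offset 2: 0xEB = 11101011 → 3-byte char (#2). Advance 3.
Byte at offset 5: 0x42 = 01000010 → 1-byte char (#3). Advance 1.
Byte at offset 6: 0xEB = 11101011 → 3-byte char (#4). Advance 3.
Byte at offset 9: 0xE1 = 11100001 → 3-byte char (#5). Advance 3.
Byte at offset 12: 0xE2 = 11100010 → 3-byte char (#6). Advance 3.
Byte at offset 15: 0xE0 = 11100000 → 3-byte char (#7). Advance 3.
Byte at offset 18: 0xE1 = 11100001 → 3-byte char (#8). Advance 3.
Byte at offset 21: 0xF4 = 11110100 → 4-byte char (#9). Advance 4.
Byte at offset 25: 0xD7 = 11010111 → 2-byte char (#10). Advance 2.
Byte at offset 27: 0xD7 = 11010111 → 2-byte char (#11). Advance 2.
Reached end at offset 29 after 11 code points.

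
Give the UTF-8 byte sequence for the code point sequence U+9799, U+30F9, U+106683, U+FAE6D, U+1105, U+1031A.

U+9799: 3-byte form → E9 9E 99.
U+30F9: 3-byte form → E3 83 B9.
U+106683: 4-byte form → F4 86 9A 83.
U+FAE6D: 4-byte form → F3 BA B9 AD.
U+1105: 3-byte form → E1 84 85.
U+1031A: 4-byte form → F0 90 8C 9A.
Concatenated (21 bytes): E9 9E 99 E3 83 B9 F4 86 9A 83 F3 BA B9 AD E1 84 85 F0 90 8C 9A.

E9 9E 99 E3 83 B9 F4 86 9A 83 F3 BA B9 AD E1 84 85 F0 90 8C 9A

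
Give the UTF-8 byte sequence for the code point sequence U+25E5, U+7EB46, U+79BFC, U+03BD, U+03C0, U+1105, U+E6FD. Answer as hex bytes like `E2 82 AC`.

E2 97 A5 F1 BE AD 86 F1 B9 AF BC CE BD CF 80 E1 84 85 EE 9B BD

U+25E5: 3-byte form → E2 97 A5.
U+7EB46: 4-byte form → F1 BE AD 86.
U+79BFC: 4-byte form → F1 B9 AF BC.
U+03BD: 2-byte form → CE BD.
U+03C0: 2-byte form → CF 80.
U+1105: 3-byte form → E1 84 85.
U+E6FD: 3-byte form → EE 9B BD.
Concatenated (21 bytes): E2 97 A5 F1 BE AD 86 F1 B9 AF BC CE BD CF 80 E1 84 85 EE 9B BD.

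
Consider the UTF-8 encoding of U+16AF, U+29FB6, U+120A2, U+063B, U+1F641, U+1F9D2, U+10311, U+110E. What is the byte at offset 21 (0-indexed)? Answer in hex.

0xF0

U+16AF → 3-byte form E1 9A AF at offsets 0–2.
U+29FB6 → 4-byte form F0 A9 BE B6 at offsets 3–6.
U+120A2 → 4-byte form F0 92 82 A2 at offsets 7–10.
U+063B → 2-byte form D8 BB at offsets 11–12.
U+1F641 → 4-byte form F0 9F 99 81 at offsets 13–16.
U+1F9D2 → 4-byte form F0 9F A7 92 at offsets 17–20.
U+10311 → 4-byte form F0 90 8C 91 at offsets 21–24.
Offset 21 falls in char 7's range; it's byte 1 of F0 90 8C 91 = 0xF0.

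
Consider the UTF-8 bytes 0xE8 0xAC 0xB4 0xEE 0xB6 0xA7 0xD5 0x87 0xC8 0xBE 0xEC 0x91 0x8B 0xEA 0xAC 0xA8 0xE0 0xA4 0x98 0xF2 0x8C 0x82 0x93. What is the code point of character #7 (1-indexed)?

Offset 0: leading byte 0xE8 = 11101000 → 3-byte char #1 = E8 AC B4.
Offset 3: leading byte 0xEE = 11101110 → 3-byte char #2 = EE B6 A7.
Offset 6: leading byte 0xD5 = 11010101 → 2-byte char #3 = D5 87.
Offset 8: leading byte 0xC8 = 11001000 → 2-byte char #4 = C8 BE.
Offset 10: leading byte 0xEC = 11101100 → 3-byte char #5 = EC 91 8B.
Offset 13: leading byte 0xEA = 11101010 → 3-byte char #6 = EA AC A8.
Offset 16: leading byte 0xE0 = 11100000 → 3-byte char #7 = E0 A4 98.
Leading byte 0xE0 = 11100000 matches 1110xxxx → 3-byte sequence.
Byte 1: 0xE0 = 11100000, payload 0000 (4 bits).
Byte 2: 0xA4 = 10100100 (10xxxxxx ✓), payload 100100.
Byte 3: 0x98 = 10011000 (10xxxxxx ✓), payload 011000.
Concatenate: 0000100100011000 = 0x918 (16 bits → U+0918).

U+0918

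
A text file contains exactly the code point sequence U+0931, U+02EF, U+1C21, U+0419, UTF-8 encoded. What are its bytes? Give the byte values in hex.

U+0931: 3-byte form → E0 A4 B1.
U+02EF: 2-byte form → CB AF.
U+1C21: 3-byte form → E1 B0 A1.
U+0419: 2-byte form → D0 99.
Concatenated (10 bytes): E0 A4 B1 CB AF E1 B0 A1 D0 99.

E0 A4 B1 CB AF E1 B0 A1 D0 99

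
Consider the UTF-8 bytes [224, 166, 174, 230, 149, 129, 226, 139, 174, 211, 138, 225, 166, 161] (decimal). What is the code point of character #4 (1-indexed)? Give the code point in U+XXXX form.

Offset 0: leading byte 0xE0 = 11100000 → 3-byte char #1 = E0 A6 AE.
Offset 3: leading byte 0xE6 = 11100110 → 3-byte char #2 = E6 95 81.
Offset 6: leading byte 0xE2 = 11100010 → 3-byte char #3 = E2 8B AE.
Offset 9: leading byte 0xD3 = 11010011 → 2-byte char #4 = D3 8A.
Leading byte 0xD3 = 11010011 matches 110xxxxx → 2-byte sequence.
Byte 1: 0xD3 = 11010011, payload 10011 (5 bits).
Byte 2: 0x8A = 10001010 (10xxxxxx ✓), payload 001010.
Concatenate: 10011001010 = 0x4CA (11 bits → U+04CA).

U+04CA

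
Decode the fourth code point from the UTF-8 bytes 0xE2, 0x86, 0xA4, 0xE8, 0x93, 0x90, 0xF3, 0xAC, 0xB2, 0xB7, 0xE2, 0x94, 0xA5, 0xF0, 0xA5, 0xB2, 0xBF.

U+2525

Offset 0: leading byte 0xE2 = 11100010 → 3-byte char #1 = E2 86 A4.
Offset 3: leading byte 0xE8 = 11101000 → 3-byte char #2 = E8 93 90.
Offset 6: leading byte 0xF3 = 11110011 → 4-byte char #3 = F3 AC B2 B7.
Offset 10: leading byte 0xE2 = 11100010 → 3-byte char #4 = E2 94 A5.
Leading byte 0xE2 = 11100010 matches 1110xxxx → 3-byte sequence.
Byte 1: 0xE2 = 11100010, payload 0010 (4 bits).
Byte 2: 0x94 = 10010100 (10xxxxxx ✓), payload 010100.
Byte 3: 0xA5 = 10100101 (10xxxxxx ✓), payload 100101.
Concatenate: 0010010100100101 = 0x2525 (16 bits → U+2525).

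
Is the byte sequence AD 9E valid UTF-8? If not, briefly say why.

Byte 0xAD = 10101101 has the form 10xxxxxx — a continuation byte — but there is no preceding leading byte.

invalid (continuation byte with no leading byte)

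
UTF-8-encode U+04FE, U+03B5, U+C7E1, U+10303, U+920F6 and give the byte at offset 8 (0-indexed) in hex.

U+04FE → 2-byte form D3 BE at offsets 0–1.
U+03B5 → 2-byte form CE B5 at offsets 2–3.
U+C7E1 → 3-byte form EC 9F A1 at offsets 4–6.
U+10303 → 4-byte form F0 90 8C 83 at offsets 7–10.
Offset 8 falls in char 4's range; it's byte 2 of F0 90 8C 83 = 0x90.

0x90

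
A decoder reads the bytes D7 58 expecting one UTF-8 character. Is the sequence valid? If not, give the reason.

invalid (non-continuation byte where continuation expected)

Leading byte 0xD7 = 11010111 → 2-byte form.
Byte 2 is 0x58 = 01011000, which is not 10xxxxxx — expected a continuation byte.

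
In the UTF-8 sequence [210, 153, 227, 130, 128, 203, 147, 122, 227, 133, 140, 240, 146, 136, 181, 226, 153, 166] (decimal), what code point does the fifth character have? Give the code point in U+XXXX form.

U+314C

Offset 0: leading byte 0xD2 = 11010010 → 2-byte char #1 = D2 99.
Offset 2: leading byte 0xE3 = 11100011 → 3-byte char #2 = E3 82 80.
Offset 5: leading byte 0xCB = 11001011 → 2-byte char #3 = CB 93.
Offset 7: leading byte 0x7A = 01111010 → 1-byte char #4 = 7A.
Offset 8: leading byte 0xE3 = 11100011 → 3-byte char #5 = E3 85 8C.
Leading byte 0xE3 = 11100011 matches 1110xxxx → 3-byte sequence.
Byte 1: 0xE3 = 11100011, payload 0011 (4 bits).
Byte 2: 0x85 = 10000101 (10xxxxxx ✓), payload 000101.
Byte 3: 0x8C = 10001100 (10xxxxxx ✓), payload 001100.
Concatenate: 0011000101001100 = 0x314C (16 bits → U+314C).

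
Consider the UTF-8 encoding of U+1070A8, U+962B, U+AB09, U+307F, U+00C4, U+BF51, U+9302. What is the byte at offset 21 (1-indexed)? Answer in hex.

0x82

1-indexed offset 21 is 0-indexed offset 20.
U+1070A8 → 4-byte form F4 87 82 A8 at offsets 0–3.
U+962B → 3-byte form E9 98 AB at offsets 4–6.
U+AB09 → 3-byte form EA AC 89 at offsets 7–9.
U+307F → 3-byte form E3 81 BF at offsets 10–12.
U+00C4 → 2-byte form C3 84 at offsets 13–14.
U+BF51 → 3-byte form EB BD 91 at offsets 15–17.
U+9302 → 3-byte form E9 8C 82 at offsets 18–20.
Offset 20 falls in char 7's range; it's byte 3 of E9 8C 82 = 0x82.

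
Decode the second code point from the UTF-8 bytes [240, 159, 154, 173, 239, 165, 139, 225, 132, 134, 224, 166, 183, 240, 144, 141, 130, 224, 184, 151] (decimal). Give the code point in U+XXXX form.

U+F94B

Offset 0: leading byte 0xF0 = 11110000 → 4-byte char #1 = F0 9F 9A AD.
Offset 4: leading byte 0xEF = 11101111 → 3-byte char #2 = EF A5 8B.
Leading byte 0xEF = 11101111 matches 1110xxxx → 3-byte sequence.
Byte 1: 0xEF = 11101111, payload 1111 (4 bits).
Byte 2: 0xA5 = 10100101 (10xxxxxx ✓), payload 100101.
Byte 3: 0x8B = 10001011 (10xxxxxx ✓), payload 001011.
Concatenate: 1111100101001011 = 0xF94B (16 bits → U+F94B).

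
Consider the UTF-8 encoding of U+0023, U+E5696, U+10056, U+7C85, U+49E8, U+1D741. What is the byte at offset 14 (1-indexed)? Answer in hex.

1-indexed offset 14 is 0-indexed offset 13.
U+0023 → 1-byte form 23 at offsets 0–0.
U+E5696 → 4-byte form F3 A5 9A 96 at offsets 1–4.
U+10056 → 4-byte form F0 90 81 96 at offsets 5–8.
U+7C85 → 3-byte form E7 B2 85 at offsets 9–11.
U+49E8 → 3-byte form E4 A7 A8 at offsets 12–14.
Offset 13 falls in char 5's range; it's byte 2 of E4 A7 A8 = 0xA7.

0xA7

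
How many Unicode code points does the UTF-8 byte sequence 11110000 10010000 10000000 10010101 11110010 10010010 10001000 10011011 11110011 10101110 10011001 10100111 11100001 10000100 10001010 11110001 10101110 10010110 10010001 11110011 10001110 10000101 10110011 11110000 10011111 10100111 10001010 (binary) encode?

Byte at offset 0: 0xF0 = 11110000 → 4-byte char (#1). Advance 4.
Byte at offset 4: 0xF2 = 11110010 → 4-byte char (#2). Advance 4.
Byte at offset 8: 0xF3 = 11110011 → 4-byte char (#3). Advance 4.
Byte at offset 12: 0xE1 = 11100001 → 3-byte char (#4). Advance 3.
Byte at offset 15: 0xF1 = 11110001 → 4-byte char (#5). Advance 4.
Byte at offset 19: 0xF3 = 11110011 → 4-byte char (#6). Advance 4.
Byte at offset 23: 0xF0 = 11110000 → 4-byte char (#7). Advance 4.
Reached end at offset 27 after 7 code points.

7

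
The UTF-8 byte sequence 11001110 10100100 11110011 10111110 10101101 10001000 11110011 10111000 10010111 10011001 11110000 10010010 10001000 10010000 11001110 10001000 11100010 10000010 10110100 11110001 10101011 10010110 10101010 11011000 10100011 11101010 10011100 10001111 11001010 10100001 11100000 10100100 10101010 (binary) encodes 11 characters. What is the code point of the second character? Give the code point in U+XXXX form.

Offset 0: leading byte 0xCE = 11001110 → 2-byte char #1 = CE A4.
Offset 2: leading byte 0xF3 = 11110011 → 4-byte char #2 = F3 BE AD 88.
Leading byte 0xF3 = 11110011 matches 11110xxx → 4-byte sequence.
Byte 1: 0xF3 = 11110011, payload 011 (3 bits).
Byte 2: 0xBE = 10111110 (10xxxxxx ✓), payload 111110.
Byte 3: 0xAD = 10101101 (10xxxxxx ✓), payload 101101.
Byte 4: 0x88 = 10001000 (10xxxxxx ✓), payload 001000.
Concatenate: 011111110101101001000 = 0xFEB48 (21 bits → U+FEB48).

U+FEB48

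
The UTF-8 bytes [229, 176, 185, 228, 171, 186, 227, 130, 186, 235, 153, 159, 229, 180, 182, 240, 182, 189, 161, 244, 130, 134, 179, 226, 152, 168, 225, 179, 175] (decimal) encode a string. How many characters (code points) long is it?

9

Byte at offset 0: 0xE5 = 11100101 → 3-byte char (#1). Advance 3.
Byte at offset 3: 0xE4 = 11100100 → 3-byte char (#2). Advance 3.
Byte at offset 6: 0xE3 = 11100011 → 3-byte char (#3). Advance 3.
Byte at offset 9: 0xEB = 11101011 → 3-byte char (#4). Advance 3.
Byte at offset 12: 0xE5 = 11100101 → 3-byte char (#5). Advance 3.
Byte at offset 15: 0xF0 = 11110000 → 4-byte char (#6). Advance 4.
Byte at offset 19: 0xF4 = 11110100 → 4-byte char (#7). Advance 4.
Byte at offset 23: 0xE2 = 11100010 → 3-byte char (#8). Advance 3.
Byte at offset 26: 0xE1 = 11100001 → 3-byte char (#9). Advance 3.
Reached end at offset 29 after 9 code points.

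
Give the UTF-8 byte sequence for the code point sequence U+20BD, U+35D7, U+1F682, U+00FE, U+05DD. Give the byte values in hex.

U+20BD: 3-byte form → E2 82 BD.
U+35D7: 3-byte form → E3 97 97.
U+1F682: 4-byte form → F0 9F 9A 82.
U+00FE: 2-byte form → C3 BE.
U+05DD: 2-byte form → D7 9D.
Concatenated (14 bytes): E2 82 BD E3 97 97 F0 9F 9A 82 C3 BE D7 9D.

E2 82 BD E3 97 97 F0 9F 9A 82 C3 BE D7 9D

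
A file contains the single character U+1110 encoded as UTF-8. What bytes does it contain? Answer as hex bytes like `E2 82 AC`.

E1 84 90

U+1110 = 0x1110 = 4368 decimal. In range U+0800–U+FFFF → 3-byte form: 1110xxxx 10xxxxxx 10xxxxxx.
Binary (16 bits): 0001000100010000.
Split 4+6+6: 0001 | 000100 | 010000.
Byte 1: 11100001 = 0xE1.
Byte 2: 10000100 = 0x84.
Byte 3: 10010000 = 0x90.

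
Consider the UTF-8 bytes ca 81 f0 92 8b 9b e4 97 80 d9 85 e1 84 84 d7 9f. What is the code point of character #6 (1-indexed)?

Offset 0: leading byte 0xCA = 11001010 → 2-byte char #1 = CA 81.
Offset 2: leading byte 0xF0 = 11110000 → 4-byte char #2 = F0 92 8B 9B.
Offset 6: leading byte 0xE4 = 11100100 → 3-byte char #3 = E4 97 80.
Offset 9: leading byte 0xD9 = 11011001 → 2-byte char #4 = D9 85.
Offset 11: leading byte 0xE1 = 11100001 → 3-byte char #5 = E1 84 84.
Offset 14: leading byte 0xD7 = 11010111 → 2-byte char #6 = D7 9F.
Leading byte 0xD7 = 11010111 matches 110xxxxx → 2-byte sequence.
Byte 1: 0xD7 = 11010111, payload 10111 (5 bits).
Byte 2: 0x9F = 10011111 (10xxxxxx ✓), payload 011111.
Concatenate: 10111011111 = 0x5DF (11 bits → U+05DF).

U+05DF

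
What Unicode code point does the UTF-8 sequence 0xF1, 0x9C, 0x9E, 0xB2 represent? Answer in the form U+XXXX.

U+5C7B2

Leading byte 0xF1 = 11110001 matches 11110xxx → 4-byte sequence.
Byte 1: 0xF1 = 11110001, payload 001 (3 bits).
Byte 2: 0x9C = 10011100 (10xxxxxx ✓), payload 011100.
Byte 3: 0x9E = 10011110 (10xxxxxx ✓), payload 011110.
Byte 4: 0xB2 = 10110010 (10xxxxxx ✓), payload 110010.
Concatenate: 001011100011110110010 = 0x5C7B2 (21 bits → U+5C7B2).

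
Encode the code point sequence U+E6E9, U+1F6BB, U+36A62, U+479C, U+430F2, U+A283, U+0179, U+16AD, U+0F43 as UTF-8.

EE 9B A9 F0 9F 9A BB F0 B6 A9 A2 E4 9E 9C F1 83 83 B2 EA 8A 83 C5 B9 E1 9A AD E0 BD 83

U+E6E9: 3-byte form → EE 9B A9.
U+1F6BB: 4-byte form → F0 9F 9A BB.
U+36A62: 4-byte form → F0 B6 A9 A2.
U+479C: 3-byte form → E4 9E 9C.
U+430F2: 4-byte form → F1 83 83 B2.
U+A283: 3-byte form → EA 8A 83.
U+0179: 2-byte form → C5 B9.
U+16AD: 3-byte form → E1 9A AD.
U+0F43: 3-byte form → E0 BD 83.
Concatenated (29 bytes): EE 9B A9 F0 9F 9A BB F0 B6 A9 A2 E4 9E 9C F1 83 83 B2 EA 8A 83 C5 B9 E1 9A AD E0 BD 83.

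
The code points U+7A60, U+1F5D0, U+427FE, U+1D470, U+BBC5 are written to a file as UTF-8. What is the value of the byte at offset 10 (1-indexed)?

0x9F

1-indexed offset 10 is 0-indexed offset 9.
U+7A60 → 3-byte form E7 A9 A0 at offsets 0–2.
U+1F5D0 → 4-byte form F0 9F 97 90 at offsets 3–6.
U+427FE → 4-byte form F1 82 9F BE at offsets 7–10.
Offset 9 falls in char 3's range; it's byte 3 of F1 82 9F BE = 0x9F.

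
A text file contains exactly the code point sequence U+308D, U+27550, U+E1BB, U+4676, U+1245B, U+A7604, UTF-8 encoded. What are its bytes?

E3 82 8D F0 A7 95 90 EE 86 BB E4 99 B6 F0 92 91 9B F2 A7 98 84

U+308D: 3-byte form → E3 82 8D.
U+27550: 4-byte form → F0 A7 95 90.
U+E1BB: 3-byte form → EE 86 BB.
U+4676: 3-byte form → E4 99 B6.
U+1245B: 4-byte form → F0 92 91 9B.
U+A7604: 4-byte form → F2 A7 98 84.
Concatenated (21 bytes): E3 82 8D F0 A7 95 90 EE 86 BB E4 99 B6 F0 92 91 9B F2 A7 98 84.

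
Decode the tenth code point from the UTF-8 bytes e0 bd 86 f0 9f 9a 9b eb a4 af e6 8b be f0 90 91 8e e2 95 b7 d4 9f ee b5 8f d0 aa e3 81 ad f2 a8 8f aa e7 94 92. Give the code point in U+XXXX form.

Offset 0: leading byte 0xE0 = 11100000 → 3-byte char #1 = E0 BD 86.
Offset 3: leading byte 0xF0 = 11110000 → 4-byte char #2 = F0 9F 9A 9B.
Offset 7: leading byte 0xEB = 11101011 → 3-byte char #3 = EB A4 AF.
Offset 10: leading byte 0xE6 = 11100110 → 3-byte char #4 = E6 8B BE.
Offset 13: leading byte 0xF0 = 11110000 → 4-byte char #5 = F0 90 91 8E.
Offset 17: leading byte 0xE2 = 11100010 → 3-byte char #6 = E2 95 B7.
Offset 20: leading byte 0xD4 = 11010100 → 2-byte char #7 = D4 9F.
Offset 22: leading byte 0xEE = 11101110 → 3-byte char #8 = EE B5 8F.
Offset 25: leading byte 0xD0 = 11010000 → 2-byte char #9 = D0 AA.
Offset 27: leading byte 0xE3 = 11100011 → 3-byte char #10 = E3 81 AD.
Leading byte 0xE3 = 11100011 matches 1110xxxx → 3-byte sequence.
Byte 1: 0xE3 = 11100011, payload 0011 (4 bits).
Byte 2: 0x81 = 10000001 (10xxxxxx ✓), payload 000001.
Byte 3: 0xAD = 10101101 (10xxxxxx ✓), payload 101101.
Concatenate: 0011000001101101 = 0x306D (16 bits → U+306D).

U+306D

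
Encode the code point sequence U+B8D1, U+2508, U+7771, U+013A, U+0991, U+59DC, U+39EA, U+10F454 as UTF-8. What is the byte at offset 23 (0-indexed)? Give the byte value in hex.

0x94

U+B8D1 → 3-byte form EB A3 91 at offsets 0–2.
U+2508 → 3-byte form E2 94 88 at offsets 3–5.
U+7771 → 3-byte form E7 9D B1 at offsets 6–8.
U+013A → 2-byte form C4 BA at offsets 9–10.
U+0991 → 3-byte form E0 A6 91 at offsets 11–13.
U+59DC → 3-byte form E5 A7 9C at offsets 14–16.
U+39EA → 3-byte form E3 A7 AA at offsets 17–19.
U+10F454 → 4-byte form F4 8F 91 94 at offsets 20–23.
Offset 23 falls in char 8's range; it's byte 4 of F4 8F 91 94 = 0x94.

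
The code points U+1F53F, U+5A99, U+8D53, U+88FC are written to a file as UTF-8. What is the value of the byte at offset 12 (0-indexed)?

U+1F53F → 4-byte form F0 9F 94 BF at offsets 0–3.
U+5A99 → 3-byte form E5 AA 99 at offsets 4–6.
U+8D53 → 3-byte form E8 B5 93 at offsets 7–9.
U+88FC → 3-byte form E8 A3 BC at offsets 10–12.
Offset 12 falls in char 4's range; it's byte 3 of E8 A3 BC = 0xBC.

0xBC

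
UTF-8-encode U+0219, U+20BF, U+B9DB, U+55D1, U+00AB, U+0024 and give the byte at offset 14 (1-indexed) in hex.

1-indexed offset 14 is 0-indexed offset 13.
U+0219 → 2-byte form C8 99 at offsets 0–1.
U+20BF → 3-byte form E2 82 BF at offsets 2–4.
U+B9DB → 3-byte form EB A7 9B at offsets 5–7.
U+55D1 → 3-byte form E5 97 91 at offsets 8–10.
U+00AB → 2-byte form C2 AB at offsets 11–12.
U+0024 → 1-byte form 24 at offsets 13–13.
Offset 13 falls in char 6's range; it's byte 1 of 24 = 0x24.

0x24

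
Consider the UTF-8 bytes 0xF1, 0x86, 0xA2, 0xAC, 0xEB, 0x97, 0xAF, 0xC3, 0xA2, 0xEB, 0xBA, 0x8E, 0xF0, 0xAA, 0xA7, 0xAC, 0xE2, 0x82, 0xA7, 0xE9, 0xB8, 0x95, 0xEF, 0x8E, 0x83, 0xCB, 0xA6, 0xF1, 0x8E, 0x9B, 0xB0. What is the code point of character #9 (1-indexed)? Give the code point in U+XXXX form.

Offset 0: leading byte 0xF1 = 11110001 → 4-byte char #1 = F1 86 A2 AC.
Offset 4: leading byte 0xEB = 11101011 → 3-byte char #2 = EB 97 AF.
Offset 7: leading byte 0xC3 = 11000011 → 2-byte char #3 = C3 A2.
Offset 9: leading byte 0xEB = 11101011 → 3-byte char #4 = EB BA 8E.
Offset 12: leading byte 0xF0 = 11110000 → 4-byte char #5 = F0 AA A7 AC.
Offset 16: leading byte 0xE2 = 11100010 → 3-byte char #6 = E2 82 A7.
Offset 19: leading byte 0xE9 = 11101001 → 3-byte char #7 = E9 B8 95.
Offset 22: leading byte 0xEF = 11101111 → 3-byte char #8 = EF 8E 83.
Offset 25: leading byte 0xCB = 11001011 → 2-byte char #9 = CB A6.
Leading byte 0xCB = 11001011 matches 110xxxxx → 2-byte sequence.
Byte 1: 0xCB = 11001011, payload 01011 (5 bits).
Byte 2: 0xA6 = 10100110 (10xxxxxx ✓), payload 100110.
Concatenate: 01011100110 = 0x2E6 (11 bits → U+02E6).

U+02E6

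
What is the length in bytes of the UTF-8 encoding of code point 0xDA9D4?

4

U+DA9D4 = 0xDA9D4. UTF-8 uses 1 byte below 0x80, 2 below 0x800, 3 below 0x10000, 4 up to 0x10FFFF. 0xDA9D4 is in U+10000–U+10FFFF → 4 bytes.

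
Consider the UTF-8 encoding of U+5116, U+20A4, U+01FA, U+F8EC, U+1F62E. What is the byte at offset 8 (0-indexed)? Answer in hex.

U+5116 → 3-byte form E5 84 96 at offsets 0–2.
U+20A4 → 3-byte form E2 82 A4 at offsets 3–5.
U+01FA → 2-byte form C7 BA at offsets 6–7.
U+F8EC → 3-byte form EF A3 AC at offsets 8–10.
Offset 8 falls in char 4's range; it's byte 1 of EF A3 AC = 0xEF.

0xEF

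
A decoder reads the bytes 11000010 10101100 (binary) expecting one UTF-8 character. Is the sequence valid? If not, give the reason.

Leading byte 0xC2 = 11000010 → 2-byte form.
Continuation bytes 0xAC=10101100 all match 10xxxxxx.
Decoded value 0xAC is ≥ 0x80 (shortest form) and not a surrogate.

valid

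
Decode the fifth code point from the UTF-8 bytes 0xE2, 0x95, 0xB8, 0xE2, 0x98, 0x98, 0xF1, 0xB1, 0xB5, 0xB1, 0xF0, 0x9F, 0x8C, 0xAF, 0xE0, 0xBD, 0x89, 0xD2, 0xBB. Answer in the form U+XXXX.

U+0F49

Offset 0: leading byte 0xE2 = 11100010 → 3-byte char #1 = E2 95 B8.
Offset 3: leading byte 0xE2 = 11100010 → 3-byte char #2 = E2 98 98.
Offset 6: leading byte 0xF1 = 11110001 → 4-byte char #3 = F1 B1 B5 B1.
Offset 10: leading byte 0xF0 = 11110000 → 4-byte char #4 = F0 9F 8C AF.
Offset 14: leading byte 0xE0 = 11100000 → 3-byte char #5 = E0 BD 89.
Leading byte 0xE0 = 11100000 matches 1110xxxx → 3-byte sequence.
Byte 1: 0xE0 = 11100000, payload 0000 (4 bits).
Byte 2: 0xBD = 10111101 (10xxxxxx ✓), payload 111101.
Byte 3: 0x89 = 10001001 (10xxxxxx ✓), payload 001001.
Concatenate: 0000111101001001 = 0xF49 (16 bits → U+0F49).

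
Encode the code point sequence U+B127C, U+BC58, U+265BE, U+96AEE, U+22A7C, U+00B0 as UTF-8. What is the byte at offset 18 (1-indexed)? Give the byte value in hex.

0xA9

1-indexed offset 18 is 0-indexed offset 17.
U+B127C → 4-byte form F2 B1 89 BC at offsets 0–3.
U+BC58 → 3-byte form EB B1 98 at offsets 4–6.
U+265BE → 4-byte form F0 A6 96 BE at offsets 7–10.
U+96AEE → 4-byte form F2 96 AB AE at offsets 11–14.
U+22A7C → 4-byte form F0 A2 A9 BC at offsets 15–18.
Offset 17 falls in char 5's range; it's byte 3 of F0 A2 A9 BC = 0xA9.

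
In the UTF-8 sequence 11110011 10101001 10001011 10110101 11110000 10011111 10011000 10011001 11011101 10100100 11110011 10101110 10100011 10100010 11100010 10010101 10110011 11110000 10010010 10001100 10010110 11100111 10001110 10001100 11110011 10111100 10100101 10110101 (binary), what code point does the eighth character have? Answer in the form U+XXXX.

U+FC975

Offset 0: leading byte 0xF3 = 11110011 → 4-byte char #1 = F3 A9 8B B5.
Offset 4: leading byte 0xF0 = 11110000 → 4-byte char #2 = F0 9F 98 99.
Offset 8: leading byte 0xDD = 11011101 → 2-byte char #3 = DD A4.
Offset 10: leading byte 0xF3 = 11110011 → 4-byte char #4 = F3 AE A3 A2.
Offset 14: leading byte 0xE2 = 11100010 → 3-byte char #5 = E2 95 B3.
Offset 17: leading byte 0xF0 = 11110000 → 4-byte char #6 = F0 92 8C 96.
Offset 21: leading byte 0xE7 = 11100111 → 3-byte char #7 = E7 8E 8C.
Offset 24: leading byte 0xF3 = 11110011 → 4-byte char #8 = F3 BC A5 B5.
Leading byte 0xF3 = 11110011 matches 11110xxx → 4-byte sequence.
Byte 1: 0xF3 = 11110011, payload 011 (3 bits).
Byte 2: 0xBC = 10111100 (10xxxxxx ✓), payload 111100.
Byte 3: 0xA5 = 10100101 (10xxxxxx ✓), payload 100101.
Byte 4: 0xB5 = 10110101 (10xxxxxx ✓), payload 110101.
Concatenate: 011111100100101110101 = 0xFC975 (21 bits → U+FC975).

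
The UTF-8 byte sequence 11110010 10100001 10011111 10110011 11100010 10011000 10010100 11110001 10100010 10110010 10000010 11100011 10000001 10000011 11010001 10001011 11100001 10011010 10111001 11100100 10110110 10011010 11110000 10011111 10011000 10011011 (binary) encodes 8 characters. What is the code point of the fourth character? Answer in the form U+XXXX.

U+3043

Offset 0: leading byte 0xF2 = 11110010 → 4-byte char #1 = F2 A1 9F B3.
Offset 4: leading byte 0xE2 = 11100010 → 3-byte char #2 = E2 98 94.
Offset 7: leading byte 0xF1 = 11110001 → 4-byte char #3 = F1 A2 B2 82.
Offset 11: leading byte 0xE3 = 11100011 → 3-byte char #4 = E3 81 83.
Leading byte 0xE3 = 11100011 matches 1110xxxx → 3-byte sequence.
Byte 1: 0xE3 = 11100011, payload 0011 (4 bits).
Byte 2: 0x81 = 10000001 (10xxxxxx ✓), payload 000001.
Byte 3: 0x83 = 10000011 (10xxxxxx ✓), payload 000011.
Concatenate: 0011000001000011 = 0x3043 (16 bits → U+3043).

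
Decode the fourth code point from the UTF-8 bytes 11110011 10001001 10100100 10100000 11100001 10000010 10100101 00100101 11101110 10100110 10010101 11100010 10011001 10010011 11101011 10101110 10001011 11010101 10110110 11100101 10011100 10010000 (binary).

Offset 0: leading byte 0xF3 = 11110011 → 4-byte char #1 = F3 89 A4 A0.
Offset 4: leading byte 0xE1 = 11100001 → 3-byte char #2 = E1 82 A5.
Offset 7: leading byte 0x25 = 00100101 → 1-byte char #3 = 25.
Offset 8: leading byte 0xEE = 11101110 → 3-byte char #4 = EE A6 95.
Leading byte 0xEE = 11101110 matches 1110xxxx → 3-byte sequence.
Byte 1: 0xEE = 11101110, payload 1110 (4 bits).
Byte 2: 0xA6 = 10100110 (10xxxxxx ✓), payload 100110.
Byte 3: 0x95 = 10010101 (10xxxxxx ✓), payload 010101.
Concatenate: 1110100110010101 = 0xE995 (16 bits → U+E995).

U+E995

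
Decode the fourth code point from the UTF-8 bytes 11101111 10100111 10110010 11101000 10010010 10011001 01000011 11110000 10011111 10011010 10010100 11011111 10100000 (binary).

U+1F694

Offset 0: leading byte 0xEF = 11101111 → 3-byte char #1 = EF A7 B2.
Offset 3: leading byte 0xE8 = 11101000 → 3-byte char #2 = E8 92 99.
Offset 6: leading byte 0x43 = 01000011 → 1-byte char #3 = 43.
Offset 7: leading byte 0xF0 = 11110000 → 4-byte char #4 = F0 9F 9A 94.
Leading byte 0xF0 = 11110000 matches 11110xxx → 4-byte sequence.
Byte 1: 0xF0 = 11110000, payload 000 (3 bits).
Byte 2: 0x9F = 10011111 (10xxxxxx ✓), payload 011111.
Byte 3: 0x9A = 10011010 (10xxxxxx ✓), payload 011010.
Byte 4: 0x94 = 10010100 (10xxxxxx ✓), payload 010100.
Concatenate: 000011111011010010100 = 0x1F694 (21 bits → U+1F694).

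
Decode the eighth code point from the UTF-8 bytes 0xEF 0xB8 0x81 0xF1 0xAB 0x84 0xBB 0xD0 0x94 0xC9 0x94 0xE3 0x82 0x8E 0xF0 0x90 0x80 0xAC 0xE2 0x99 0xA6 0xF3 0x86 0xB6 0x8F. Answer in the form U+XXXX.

Offset 0: leading byte 0xEF = 11101111 → 3-byte char #1 = EF B8 81.
Offset 3: leading byte 0xF1 = 11110001 → 4-byte char #2 = F1 AB 84 BB.
Offset 7: leading byte 0xD0 = 11010000 → 2-byte char #3 = D0 94.
Offset 9: leading byte 0xC9 = 11001001 → 2-byte char #4 = C9 94.
Offset 11: leading byte 0xE3 = 11100011 → 3-byte char #5 = E3 82 8E.
Offset 14: leading byte 0xF0 = 11110000 → 4-byte char #6 = F0 90 80 AC.
Offset 18: leading byte 0xE2 = 11100010 → 3-byte char #7 = E2 99 A6.
Offset 21: leading byte 0xF3 = 11110011 → 4-byte char #8 = F3 86 B6 8F.
Leading byte 0xF3 = 11110011 matches 11110xxx → 4-byte sequence.
Byte 1: 0xF3 = 11110011, payload 011 (3 bits).
Byte 2: 0x86 = 10000110 (10xxxxxx ✓), payload 000110.
Byte 3: 0xB6 = 10110110 (10xxxxxx ✓), payload 110110.
Byte 4: 0x8F = 10001111 (10xxxxxx ✓), payload 001111.
Concatenate: 011000110110110001111 = 0xC6D8F (21 bits → U+C6D8F).

U+C6D8F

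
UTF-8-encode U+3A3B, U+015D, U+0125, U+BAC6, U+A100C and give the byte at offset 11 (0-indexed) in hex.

0xA1

U+3A3B → 3-byte form E3 A8 BB at offsets 0–2.
U+015D → 2-byte form C5 9D at offsets 3–4.
U+0125 → 2-byte form C4 A5 at offsets 5–6.
U+BAC6 → 3-byte form EB AB 86 at offsets 7–9.
U+A100C → 4-byte form F2 A1 80 8C at offsets 10–13.
Offset 11 falls in char 5's range; it's byte 2 of F2 A1 80 8C = 0xA1.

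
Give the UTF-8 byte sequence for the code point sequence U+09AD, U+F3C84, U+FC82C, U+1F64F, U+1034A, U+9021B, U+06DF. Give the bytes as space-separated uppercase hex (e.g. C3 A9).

U+09AD: 3-byte form → E0 A6 AD.
U+F3C84: 4-byte form → F3 B3 B2 84.
U+FC82C: 4-byte form → F3 BC A0 AC.
U+1F64F: 4-byte form → F0 9F 99 8F.
U+1034A: 4-byte form → F0 90 8D 8A.
U+9021B: 4-byte form → F2 90 88 9B.
U+06DF: 2-byte form → DB 9F.
Concatenated (25 bytes): E0 A6 AD F3 B3 B2 84 F3 BC A0 AC F0 9F 99 8F F0 90 8D 8A F2 90 88 9B DB 9F.

E0 A6 AD F3 B3 B2 84 F3 BC A0 AC F0 9F 99 8F F0 90 8D 8A F2 90 88 9B DB 9F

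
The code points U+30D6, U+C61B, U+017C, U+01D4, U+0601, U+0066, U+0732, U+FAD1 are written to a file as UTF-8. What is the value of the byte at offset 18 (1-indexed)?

0x91

1-indexed offset 18 is 0-indexed offset 17.
U+30D6 → 3-byte form E3 83 96 at offsets 0–2.
U+C61B → 3-byte form EC 98 9B at offsets 3–5.
U+017C → 2-byte form C5 BC at offsets 6–7.
U+01D4 → 2-byte form C7 94 at offsets 8–9.
U+0601 → 2-byte form D8 81 at offsets 10–11.
U+0066 → 1-byte form 66 at offsets 12–12.
U+0732 → 2-byte form DC B2 at offsets 13–14.
U+FAD1 → 3-byte form EF AB 91 at offsets 15–17.
Offset 17 falls in char 8's range; it's byte 3 of EF AB 91 = 0x91.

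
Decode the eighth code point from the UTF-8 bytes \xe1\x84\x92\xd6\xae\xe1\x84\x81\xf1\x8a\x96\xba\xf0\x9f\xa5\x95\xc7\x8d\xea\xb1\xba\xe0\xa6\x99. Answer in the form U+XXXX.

Offset 0: leading byte 0xE1 = 11100001 → 3-byte char #1 = E1 84 92.
Offset 3: leading byte 0xD6 = 11010110 → 2-byte char #2 = D6 AE.
Offset 5: leading byte 0xE1 = 11100001 → 3-byte char #3 = E1 84 81.
Offset 8: leading byte 0xF1 = 11110001 → 4-byte char #4 = F1 8A 96 BA.
Offset 12: leading byte 0xF0 = 11110000 → 4-byte char #5 = F0 9F A5 95.
Offset 16: leading byte 0xC7 = 11000111 → 2-byte char #6 = C7 8D.
Offset 18: leading byte 0xEA = 11101010 → 3-byte char #7 = EA B1 BA.
Offset 21: leading byte 0xE0 = 11100000 → 3-byte char #8 = E0 A6 99.
Leading byte 0xE0 = 11100000 matches 1110xxxx → 3-byte sequence.
Byte 1: 0xE0 = 11100000, payload 0000 (4 bits).
Byte 2: 0xA6 = 10100110 (10xxxxxx ✓), payload 100110.
Byte 3: 0x99 = 10011001 (10xxxxxx ✓), payload 011001.
Concatenate: 0000100110011001 = 0x999 (16 bits → U+0999).

U+0999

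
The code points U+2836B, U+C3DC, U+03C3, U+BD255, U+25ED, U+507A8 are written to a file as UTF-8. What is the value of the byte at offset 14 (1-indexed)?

1-indexed offset 14 is 0-indexed offset 13.
U+2836B → 4-byte form F0 A8 8D AB at offsets 0–3.
U+C3DC → 3-byte form EC 8F 9C at offsets 4–6.
U+03C3 → 2-byte form CF 83 at offsets 7–8.
U+BD255 → 4-byte form F2 BD 89 95 at offsets 9–12.
U+25ED → 3-byte form E2 97 AD at offsets 13–15.
Offset 13 falls in char 5's range; it's byte 1 of E2 97 AD = 0xE2.

0xE2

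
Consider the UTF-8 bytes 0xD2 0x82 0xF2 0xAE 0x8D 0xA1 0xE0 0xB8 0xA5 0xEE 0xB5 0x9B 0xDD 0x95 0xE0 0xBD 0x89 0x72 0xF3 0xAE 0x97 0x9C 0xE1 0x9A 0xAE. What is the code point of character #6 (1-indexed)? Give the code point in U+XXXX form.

Offset 0: leading byte 0xD2 = 11010010 → 2-byte char #1 = D2 82.
Offset 2: leading byte 0xF2 = 11110010 → 4-byte char #2 = F2 AE 8D A1.
Offset 6: leading byte 0xE0 = 11100000 → 3-byte char #3 = E0 B8 A5.
Offset 9: leading byte 0xEE = 11101110 → 3-byte char #4 = EE B5 9B.
Offset 12: leading byte 0xDD = 11011101 → 2-byte char #5 = DD 95.
Offset 14: leading byte 0xE0 = 11100000 → 3-byte char #6 = E0 BD 89.
Leading byte 0xE0 = 11100000 matches 1110xxxx → 3-byte sequence.
Byte 1: 0xE0 = 11100000, payload 0000 (4 bits).
Byte 2: 0xBD = 10111101 (10xxxxxx ✓), payload 111101.
Byte 3: 0x89 = 10001001 (10xxxxxx ✓), payload 001001.
Concatenate: 0000111101001001 = 0xF49 (16 bits → U+0F49).

U+0F49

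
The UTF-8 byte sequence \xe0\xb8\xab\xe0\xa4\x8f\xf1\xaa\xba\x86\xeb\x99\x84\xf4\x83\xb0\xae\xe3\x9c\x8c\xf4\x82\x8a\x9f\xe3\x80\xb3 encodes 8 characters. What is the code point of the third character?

Offset 0: leading byte 0xE0 = 11100000 → 3-byte char #1 = E0 B8 AB.
Offset 3: leading byte 0xE0 = 11100000 → 3-byte char #2 = E0 A4 8F.
Offset 6: leading byte 0xF1 = 11110001 → 4-byte char #3 = F1 AA BA 86.
Leading byte 0xF1 = 11110001 matches 11110xxx → 4-byte sequence.
Byte 1: 0xF1 = 11110001, payload 001 (3 bits).
Byte 2: 0xAA = 10101010 (10xxxxxx ✓), payload 101010.
Byte 3: 0xBA = 10111010 (10xxxxxx ✓), payload 111010.
Byte 4: 0x86 = 10000110 (10xxxxxx ✓), payload 000110.
Concatenate: 001101010111010000110 = 0x6AE86 (21 bits → U+6AE86).

U+6AE86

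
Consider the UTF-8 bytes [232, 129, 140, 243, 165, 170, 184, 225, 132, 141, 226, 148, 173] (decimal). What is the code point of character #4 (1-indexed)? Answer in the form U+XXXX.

U+252D

Offset 0: leading byte 0xE8 = 11101000 → 3-byte char #1 = E8 81 8C.
Offset 3: leading byte 0xF3 = 11110011 → 4-byte char #2 = F3 A5 AA B8.
Offset 7: leading byte 0xE1 = 11100001 → 3-byte char #3 = E1 84 8D.
Offset 10: leading byte 0xE2 = 11100010 → 3-byte char #4 = E2 94 AD.
Leading byte 0xE2 = 11100010 matches 1110xxxx → 3-byte sequence.
Byte 1: 0xE2 = 11100010, payload 0010 (4 bits).
Byte 2: 0x94 = 10010100 (10xxxxxx ✓), payload 010100.
Byte 3: 0xAD = 10101101 (10xxxxxx ✓), payload 101101.
Concatenate: 0010010100101101 = 0x252D (16 bits → U+252D).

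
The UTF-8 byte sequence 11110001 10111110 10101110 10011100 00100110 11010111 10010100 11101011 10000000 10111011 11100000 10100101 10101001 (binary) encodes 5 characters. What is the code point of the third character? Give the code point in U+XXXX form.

Offset 0: leading byte 0xF1 = 11110001 → 4-byte char #1 = F1 BE AE 9C.
Offset 4: leading byte 0x26 = 00100110 → 1-byte char #2 = 26.
Offset 5: leading byte 0xD7 = 11010111 → 2-byte char #3 = D7 94.
Leading byte 0xD7 = 11010111 matches 110xxxxx → 2-byte sequence.
Byte 1: 0xD7 = 11010111, payload 10111 (5 bits).
Byte 2: 0x94 = 10010100 (10xxxxxx ✓), payload 010100.
Concatenate: 10111010100 = 0x5D4 (11 bits → U+05D4).

U+05D4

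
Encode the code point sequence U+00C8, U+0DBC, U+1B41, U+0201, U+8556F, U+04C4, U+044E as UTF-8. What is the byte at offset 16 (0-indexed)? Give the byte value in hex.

U+00C8 → 2-byte form C3 88 at offsets 0–1.
U+0DBC → 3-byte form E0 B6 BC at offsets 2–4.
U+1B41 → 3-byte form E1 AD 81 at offsets 5–7.
U+0201 → 2-byte form C8 81 at offsets 8–9.
U+8556F → 4-byte form F2 85 95 AF at offsets 10–13.
U+04C4 → 2-byte form D3 84 at offsets 14–15.
U+044E → 2-byte form D1 8E at offsets 16–17.
Offset 16 falls in char 7's range; it's byte 1 of D1 8E = 0xD1.

0xD1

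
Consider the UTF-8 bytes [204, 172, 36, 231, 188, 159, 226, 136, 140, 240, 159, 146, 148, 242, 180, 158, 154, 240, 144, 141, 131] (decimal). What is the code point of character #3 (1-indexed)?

Offset 0: leading byte 0xCC = 11001100 → 2-byte char #1 = CC AC.
Offset 2: leading byte 0x24 = 00100100 → 1-byte char #2 = 24.
Offset 3: leading byte 0xE7 = 11100111 → 3-byte char #3 = E7 BC 9F.
Leading byte 0xE7 = 11100111 matches 1110xxxx → 3-byte sequence.
Byte 1: 0xE7 = 11100111, payload 0111 (4 bits).
Byte 2: 0xBC = 10111100 (10xxxxxx ✓), payload 111100.
Byte 3: 0x9F = 10011111 (10xxxxxx ✓), payload 011111.
Concatenate: 0111111100011111 = 0x7F1F (16 bits → U+7F1F).

U+7F1F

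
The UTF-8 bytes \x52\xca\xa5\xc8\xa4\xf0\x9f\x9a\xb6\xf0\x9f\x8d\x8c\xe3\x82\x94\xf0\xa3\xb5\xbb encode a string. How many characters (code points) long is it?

7

Byte at offset 0: 0x52 = 01010010 → 1-byte char (#1). Advance 1.
Byte at offset 1: 0xCA = 11001010 → 2-byte char (#2). Advance 2.
Byte at offset 3: 0xC8 = 11001000 → 2-byte char (#3). Advance 2.
Byte at offset 5: 0xF0 = 11110000 → 4-byte char (#4). Advance 4.
Byte at offset 9: 0xF0 = 11110000 → 4-byte char (#5). Advance 4.
Byte at offset 13: 0xE3 = 11100011 → 3-byte char (#6). Advance 3.
Byte at offset 16: 0xF0 = 11110000 → 4-byte char (#7). Advance 4.
Reached end at offset 20 after 7 code points.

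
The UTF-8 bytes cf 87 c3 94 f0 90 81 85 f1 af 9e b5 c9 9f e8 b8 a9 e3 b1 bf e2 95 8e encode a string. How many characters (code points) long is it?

Byte at offset 0: 0xCF = 11001111 → 2-byte char (#1). Advance 2.
Byte at offset 2: 0xC3 = 11000011 → 2-byte char (#2). Advance 2.
Byte at offset 4: 0xF0 = 11110000 → 4-byte char (#3). Advance 4.
Byte at offset 8: 0xF1 = 11110001 → 4-byte char (#4). Advance 4.
Byte at offset 12: 0xC9 = 11001001 → 2-byte char (#5). Advance 2.
Byte at offset 14: 0xE8 = 11101000 → 3-byte char (#6). Advance 3.
Byte at offset 17: 0xE3 = 11100011 → 3-byte char (#7). Advance 3.
Byte at offset 20: 0xE2 = 11100010 → 3-byte char (#8). Advance 3.
Reached end at offset 23 after 8 code points.

8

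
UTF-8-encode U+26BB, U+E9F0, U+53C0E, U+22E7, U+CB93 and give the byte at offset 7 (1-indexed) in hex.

1-indexed offset 7 is 0-indexed offset 6.
U+26BB → 3-byte form E2 9A BB at offsets 0–2.
U+E9F0 → 3-byte form EE A7 B0 at offsets 3–5.
U+53C0E → 4-byte form F1 93 B0 8E at offsets 6–9.
Offset 6 falls in char 3's range; it's byte 1 of F1 93 B0 8E = 0xF1.

0xF1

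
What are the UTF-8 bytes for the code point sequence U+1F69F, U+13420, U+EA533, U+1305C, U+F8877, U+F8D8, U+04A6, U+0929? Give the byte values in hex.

U+1F69F: 4-byte form → F0 9F 9A 9F.
U+13420: 4-byte form → F0 93 90 A0.
U+EA533: 4-byte form → F3 AA 94 B3.
U+1305C: 4-byte form → F0 93 81 9C.
U+F8877: 4-byte form → F3 B8 A1 B7.
U+F8D8: 3-byte form → EF A3 98.
U+04A6: 2-byte form → D2 A6.
U+0929: 3-byte form → E0 A4 A9.
Concatenated (28 bytes): F0 9F 9A 9F F0 93 90 A0 F3 AA 94 B3 F0 93 81 9C F3 B8 A1 B7 EF A3 98 D2 A6 E0 A4 A9.

F0 9F 9A 9F F0 93 90 A0 F3 AA 94 B3 F0 93 81 9C F3 B8 A1 B7 EF A3 98 D2 A6 E0 A4 A9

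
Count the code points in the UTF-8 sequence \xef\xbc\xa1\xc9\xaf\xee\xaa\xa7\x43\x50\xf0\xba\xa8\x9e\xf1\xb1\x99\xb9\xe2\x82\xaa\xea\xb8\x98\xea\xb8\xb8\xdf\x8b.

11

Byte at offset 0: 0xEF = 11101111 → 3-byte char (#1). Advance 3.
Byte at offset 3: 0xC9 = 11001001 → 2-byte char (#2). Advance 2.
Byte at offset 5: 0xEE = 11101110 → 3-byte char (#3). Advance 3.
Byte at offset 8: 0x43 = 01000011 → 1-byte char (#4). Advance 1.
Byte at offset 9: 0x50 = 01010000 → 1-byte char (#5). Advance 1.
Byte at offset 10: 0xF0 = 11110000 → 4-byte char (#6). Advance 4.
Byte at offset 14: 0xF1 = 11110001 → 4-byte char (#7). Advance 4.
Byte at offset 18: 0xE2 = 11100010 → 3-byte char (#8). Advance 3.
Byte at offset 21: 0xEA = 11101010 → 3-byte char (#9). Advance 3.
Byte at offset 24: 0xEA = 11101010 → 3-byte char (#10). Advance 3.
Byte at offset 27: 0xDF = 11011111 → 2-byte char (#11). Advance 2.
Reached end at offset 29 after 11 code points.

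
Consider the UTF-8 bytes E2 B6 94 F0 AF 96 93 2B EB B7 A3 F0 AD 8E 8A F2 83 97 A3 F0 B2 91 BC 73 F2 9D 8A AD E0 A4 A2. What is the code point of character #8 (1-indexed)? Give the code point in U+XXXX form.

U+0073

Offset 0: leading byte 0xE2 = 11100010 → 3-byte char #1 = E2 B6 94.
Offset 3: leading byte 0xF0 = 11110000 → 4-byte char #2 = F0 AF 96 93.
Offset 7: leading byte 0x2B = 00101011 → 1-byte char #3 = 2B.
Offset 8: leading byte 0xEB = 11101011 → 3-byte char #4 = EB B7 A3.
Offset 11: leading byte 0xF0 = 11110000 → 4-byte char #5 = F0 AD 8E 8A.
Offset 15: leading byte 0xF2 = 11110010 → 4-byte char #6 = F2 83 97 A3.
Offset 19: leading byte 0xF0 = 11110000 → 4-byte char #7 = F0 B2 91 BC.
Offset 23: leading byte 0x73 = 01110011 → 1-byte char #8 = 73.
Leading byte 0x73 = 01110011 matches 0xxxxxxx → 1-byte sequence.
Byte 1: 0x73 = 01110011, payload 1110011 (7 bits).
Concatenate: 1110011 = 0x73 (7 bits → U+0073).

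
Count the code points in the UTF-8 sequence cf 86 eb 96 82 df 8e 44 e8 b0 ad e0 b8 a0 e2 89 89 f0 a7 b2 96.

8

Byte at offset 0: 0xCF = 11001111 → 2-byte char (#1). Advance 2.
Byte at offset 2: 0xEB = 11101011 → 3-byte char (#2). Advance 3.
Byte at offset 5: 0xDF = 11011111 → 2-byte char (#3). Advance 2.
Byte at offset 7: 0x44 = 01000100 → 1-byte char (#4). Advance 1.
Byte at offset 8: 0xE8 = 11101000 → 3-byte char (#5). Advance 3.
Byte at offset 11: 0xE0 = 11100000 → 3-byte char (#6). Advance 3.
Byte at offset 14: 0xE2 = 11100010 → 3-byte char (#7). Advance 3.
Byte at offset 17: 0xF0 = 11110000 → 4-byte char (#8). Advance 4.
Reached end at offset 21 after 8 code points.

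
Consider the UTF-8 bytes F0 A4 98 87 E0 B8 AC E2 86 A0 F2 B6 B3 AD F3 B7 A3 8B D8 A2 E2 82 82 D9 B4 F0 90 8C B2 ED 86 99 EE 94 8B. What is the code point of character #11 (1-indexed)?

Offset 0: leading byte 0xF0 = 11110000 → 4-byte char #1 = F0 A4 98 87.
Offset 4: leading byte 0xE0 = 11100000 → 3-byte char #2 = E0 B8 AC.
Offset 7: leading byte 0xE2 = 11100010 → 3-byte char #3 = E2 86 A0.
Offset 10: leading byte 0xF2 = 11110010 → 4-byte char #4 = F2 B6 B3 AD.
Offset 14: leading byte 0xF3 = 11110011 → 4-byte char #5 = F3 B7 A3 8B.
Offset 18: leading byte 0xD8 = 11011000 → 2-byte char #6 = D8 A2.
Offset 20: leading byte 0xE2 = 11100010 → 3-byte char #7 = E2 82 82.
Offset 23: leading byte 0xD9 = 11011001 → 2-byte char #8 = D9 B4.
Offset 25: leading byte 0xF0 = 11110000 → 4-byte char #9 = F0 90 8C B2.
Offset 29: leading byte 0xED = 11101101 → 3-byte char #10 = ED 86 99.
Offset 32: leading byte 0xEE = 11101110 → 3-byte char #11 = EE 94 8B.
Leading byte 0xEE = 11101110 matches 1110xxxx → 3-byte sequence.
Byte 1: 0xEE = 11101110, payload 1110 (4 bits).
Byte 2: 0x94 = 10010100 (10xxxxxx ✓), payload 010100.
Byte 3: 0x8B = 10001011 (10xxxxxx ✓), payload 001011.
Concatenate: 1110010100001011 = 0xE50B (16 bits → U+E50B).

U+E50B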